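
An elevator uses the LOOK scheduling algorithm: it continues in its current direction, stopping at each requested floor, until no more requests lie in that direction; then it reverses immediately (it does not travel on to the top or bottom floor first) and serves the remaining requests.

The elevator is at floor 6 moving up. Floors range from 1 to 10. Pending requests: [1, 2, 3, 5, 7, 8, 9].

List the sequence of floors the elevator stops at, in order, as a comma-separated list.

Answer: 7, 8, 9, 5, 3, 2, 1

Derivation:
Current: 6, moving UP
Serve above first (ascending): [7, 8, 9]
Then reverse, serve below (descending): [5, 3, 2, 1]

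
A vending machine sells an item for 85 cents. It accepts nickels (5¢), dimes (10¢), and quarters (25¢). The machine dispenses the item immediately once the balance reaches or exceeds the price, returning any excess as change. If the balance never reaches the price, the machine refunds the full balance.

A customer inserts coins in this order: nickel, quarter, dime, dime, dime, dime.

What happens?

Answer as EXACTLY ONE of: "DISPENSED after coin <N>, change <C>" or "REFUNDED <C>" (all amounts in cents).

Answer: REFUNDED 70

Derivation:
Price: 85¢
Coin 1 (nickel, 5¢): balance = 5¢
Coin 2 (quarter, 25¢): balance = 30¢
Coin 3 (dime, 10¢): balance = 40¢
Coin 4 (dime, 10¢): balance = 50¢
Coin 5 (dime, 10¢): balance = 60¢
Coin 6 (dime, 10¢): balance = 70¢
All coins inserted, balance 70¢ < price 85¢ → REFUND 70¢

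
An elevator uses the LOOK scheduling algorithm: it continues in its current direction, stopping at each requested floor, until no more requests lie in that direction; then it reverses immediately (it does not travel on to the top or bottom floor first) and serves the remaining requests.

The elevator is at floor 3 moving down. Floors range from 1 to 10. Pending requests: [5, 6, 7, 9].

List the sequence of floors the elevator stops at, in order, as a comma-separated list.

Current: 3, moving DOWN
Serve below first (descending): []
Then reverse, serve above (ascending): [5, 6, 7, 9]

Answer: 5, 6, 7, 9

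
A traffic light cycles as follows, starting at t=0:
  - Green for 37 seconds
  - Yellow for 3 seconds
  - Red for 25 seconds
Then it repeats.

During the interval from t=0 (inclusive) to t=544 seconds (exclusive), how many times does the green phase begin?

Cycle = 37+3+25 = 65s
green phase starts at t = k*65 + 0 for k=0,1,2,...
Need k*65+0 < 544 → k < 8.369
k ∈ {0, ..., 8} → 9 starts

Answer: 9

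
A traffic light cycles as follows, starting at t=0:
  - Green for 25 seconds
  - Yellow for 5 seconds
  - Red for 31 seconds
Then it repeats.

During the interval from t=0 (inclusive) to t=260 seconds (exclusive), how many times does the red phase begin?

Cycle = 25+5+31 = 61s
red phase starts at t = k*61 + 30 for k=0,1,2,...
Need k*61+30 < 260 → k < 3.770
k ∈ {0, ..., 3} → 4 starts

Answer: 4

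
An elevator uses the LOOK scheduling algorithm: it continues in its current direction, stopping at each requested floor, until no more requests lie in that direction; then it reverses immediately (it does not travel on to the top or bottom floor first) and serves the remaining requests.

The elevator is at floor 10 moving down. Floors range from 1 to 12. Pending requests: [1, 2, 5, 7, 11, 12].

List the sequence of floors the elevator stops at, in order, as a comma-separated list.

Current: 10, moving DOWN
Serve below first (descending): [7, 5, 2, 1]
Then reverse, serve above (ascending): [11, 12]

Answer: 7, 5, 2, 1, 11, 12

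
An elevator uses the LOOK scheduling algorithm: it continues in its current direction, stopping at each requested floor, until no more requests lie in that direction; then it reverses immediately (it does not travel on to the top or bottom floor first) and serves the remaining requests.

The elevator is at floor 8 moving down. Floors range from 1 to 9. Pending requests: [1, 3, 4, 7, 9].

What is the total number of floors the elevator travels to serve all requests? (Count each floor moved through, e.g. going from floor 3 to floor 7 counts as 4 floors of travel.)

Start at floor 8 moving down, LOOK stop order: [7, 4, 3, 1, 9]
  8 → 7: |7-8| = 1, total = 1
  7 → 4: |4-7| = 3, total = 4
  4 → 3: |3-4| = 1, total = 5
  3 → 1: |1-3| = 2, total = 7
  1 → 9: |9-1| = 8, total = 15

Answer: 15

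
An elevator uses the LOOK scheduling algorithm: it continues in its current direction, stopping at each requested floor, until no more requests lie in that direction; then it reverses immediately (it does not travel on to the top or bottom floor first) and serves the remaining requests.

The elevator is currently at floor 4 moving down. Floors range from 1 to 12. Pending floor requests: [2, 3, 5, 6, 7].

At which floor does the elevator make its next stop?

Current floor: 4, direction: down
Requests above: [5, 6, 7]
Requests below: [2, 3]
Moving down and requests lie below → nearest below is max([2, 3]) = 3

Answer: 3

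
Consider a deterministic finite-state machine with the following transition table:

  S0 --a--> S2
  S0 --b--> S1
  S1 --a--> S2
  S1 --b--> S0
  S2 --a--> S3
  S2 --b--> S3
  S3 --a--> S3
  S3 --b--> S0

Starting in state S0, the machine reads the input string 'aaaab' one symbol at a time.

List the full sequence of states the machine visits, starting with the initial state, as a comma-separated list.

Start: S0
  read 'a': S0 --a--> S2
  read 'a': S2 --a--> S3
  read 'a': S3 --a--> S3
  read 'a': S3 --a--> S3
  read 'b': S3 --b--> S0

Answer: S0, S2, S3, S3, S3, S0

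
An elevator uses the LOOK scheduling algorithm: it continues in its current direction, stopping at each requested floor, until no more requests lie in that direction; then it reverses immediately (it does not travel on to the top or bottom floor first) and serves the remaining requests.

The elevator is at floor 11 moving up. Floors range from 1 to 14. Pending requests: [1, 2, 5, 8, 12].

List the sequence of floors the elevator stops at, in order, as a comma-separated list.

Current: 11, moving UP
Serve above first (ascending): [12]
Then reverse, serve below (descending): [8, 5, 2, 1]

Answer: 12, 8, 5, 2, 1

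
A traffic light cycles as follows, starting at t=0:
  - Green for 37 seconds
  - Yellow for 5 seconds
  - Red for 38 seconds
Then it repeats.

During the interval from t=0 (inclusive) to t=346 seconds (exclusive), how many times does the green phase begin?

Answer: 5

Derivation:
Cycle = 37+5+38 = 80s
green phase starts at t = k*80 + 0 for k=0,1,2,...
Need k*80+0 < 346 → k < 4.325
k ∈ {0, ..., 4} → 5 starts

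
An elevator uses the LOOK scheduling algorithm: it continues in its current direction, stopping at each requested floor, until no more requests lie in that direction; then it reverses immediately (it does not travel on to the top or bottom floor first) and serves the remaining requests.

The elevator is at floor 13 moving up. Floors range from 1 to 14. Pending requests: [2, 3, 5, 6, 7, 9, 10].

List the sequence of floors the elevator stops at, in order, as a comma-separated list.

Answer: 10, 9, 7, 6, 5, 3, 2

Derivation:
Current: 13, moving UP
Serve above first (ascending): []
Then reverse, serve below (descending): [10, 9, 7, 6, 5, 3, 2]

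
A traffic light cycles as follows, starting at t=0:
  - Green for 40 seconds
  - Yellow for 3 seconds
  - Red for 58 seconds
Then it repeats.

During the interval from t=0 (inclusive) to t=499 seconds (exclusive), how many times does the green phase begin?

Answer: 5

Derivation:
Cycle = 40+3+58 = 101s
green phase starts at t = k*101 + 0 for k=0,1,2,...
Need k*101+0 < 499 → k < 4.941
k ∈ {0, ..., 4} → 5 starts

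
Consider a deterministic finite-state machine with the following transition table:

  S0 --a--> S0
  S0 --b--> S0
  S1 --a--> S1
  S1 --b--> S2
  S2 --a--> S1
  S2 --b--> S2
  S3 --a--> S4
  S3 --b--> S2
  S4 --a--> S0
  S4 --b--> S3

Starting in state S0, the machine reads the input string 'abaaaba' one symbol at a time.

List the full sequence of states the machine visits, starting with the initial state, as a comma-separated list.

Start: S0
  read 'a': S0 --a--> S0
  read 'b': S0 --b--> S0
  read 'a': S0 --a--> S0
  read 'a': S0 --a--> S0
  read 'a': S0 --a--> S0
  read 'b': S0 --b--> S0
  read 'a': S0 --a--> S0

Answer: S0, S0, S0, S0, S0, S0, S0, S0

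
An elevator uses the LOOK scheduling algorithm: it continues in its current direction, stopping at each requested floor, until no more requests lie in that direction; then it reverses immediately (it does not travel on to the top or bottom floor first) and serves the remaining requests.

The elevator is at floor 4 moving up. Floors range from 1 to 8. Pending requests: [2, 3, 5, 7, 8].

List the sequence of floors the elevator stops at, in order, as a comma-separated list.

Current: 4, moving UP
Serve above first (ascending): [5, 7, 8]
Then reverse, serve below (descending): [3, 2]

Answer: 5, 7, 8, 3, 2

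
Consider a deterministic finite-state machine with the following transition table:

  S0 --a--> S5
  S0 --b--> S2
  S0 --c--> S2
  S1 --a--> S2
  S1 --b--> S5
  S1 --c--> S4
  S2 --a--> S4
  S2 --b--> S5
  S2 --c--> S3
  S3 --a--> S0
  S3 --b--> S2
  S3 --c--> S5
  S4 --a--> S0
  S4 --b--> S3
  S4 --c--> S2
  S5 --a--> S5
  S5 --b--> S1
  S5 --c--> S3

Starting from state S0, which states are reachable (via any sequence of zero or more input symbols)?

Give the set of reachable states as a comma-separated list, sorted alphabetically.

Answer: S0, S1, S2, S3, S4, S5

Derivation:
BFS from S0:
  visit S0: S0--a-->S5 (new), S0--b-->S2 (new), S0--c-->S2 (seen)
  visit S5: S5--a-->S5 (seen), S5--b-->S1 (new), S5--c-->S3 (new)
  visit S2: S2--a-->S4 (new), S2--b-->S5 (seen), S2--c-->S3 (seen)
  visit S1: S1--a-->S2 (seen), S1--b-->S5 (seen), S1--c-->S4 (seen)
  visit S3: S3--a-->S0 (seen), S3--b-->S2 (seen), S3--c-->S5 (seen)
  visit S4: S4--a-->S0 (seen), S4--b-->S3 (seen), S4--c-->S2 (seen)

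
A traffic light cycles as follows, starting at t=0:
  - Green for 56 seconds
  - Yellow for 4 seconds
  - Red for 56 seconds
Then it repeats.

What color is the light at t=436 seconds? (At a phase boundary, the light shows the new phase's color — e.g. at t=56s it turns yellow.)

Answer: red

Derivation:
Cycle length = 56 + 4 + 56 = 116s
t = 436, phase_t = 436 mod 116 = 88
88 >= 60 → RED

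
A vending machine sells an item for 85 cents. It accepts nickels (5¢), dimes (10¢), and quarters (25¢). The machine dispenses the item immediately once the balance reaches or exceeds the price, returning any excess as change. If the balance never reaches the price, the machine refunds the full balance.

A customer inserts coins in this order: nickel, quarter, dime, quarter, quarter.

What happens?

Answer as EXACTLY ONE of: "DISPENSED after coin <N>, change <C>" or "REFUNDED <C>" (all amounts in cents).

Price: 85¢
Coin 1 (nickel, 5¢): balance = 5¢
Coin 2 (quarter, 25¢): balance = 30¢
Coin 3 (dime, 10¢): balance = 40¢
Coin 4 (quarter, 25¢): balance = 65¢
Coin 5 (quarter, 25¢): balance = 90¢
  → balance >= price → DISPENSE, change = 90 - 85 = 5¢

Answer: DISPENSED after coin 5, change 5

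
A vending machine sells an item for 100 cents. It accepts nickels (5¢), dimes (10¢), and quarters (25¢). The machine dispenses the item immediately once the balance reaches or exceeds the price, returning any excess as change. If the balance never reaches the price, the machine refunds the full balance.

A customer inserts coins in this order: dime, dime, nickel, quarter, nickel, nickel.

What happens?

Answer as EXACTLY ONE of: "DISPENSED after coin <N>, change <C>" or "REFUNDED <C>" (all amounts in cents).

Price: 100¢
Coin 1 (dime, 10¢): balance = 10¢
Coin 2 (dime, 10¢): balance = 20¢
Coin 3 (nickel, 5¢): balance = 25¢
Coin 4 (quarter, 25¢): balance = 50¢
Coin 5 (nickel, 5¢): balance = 55¢
Coin 6 (nickel, 5¢): balance = 60¢
All coins inserted, balance 60¢ < price 100¢ → REFUND 60¢

Answer: REFUNDED 60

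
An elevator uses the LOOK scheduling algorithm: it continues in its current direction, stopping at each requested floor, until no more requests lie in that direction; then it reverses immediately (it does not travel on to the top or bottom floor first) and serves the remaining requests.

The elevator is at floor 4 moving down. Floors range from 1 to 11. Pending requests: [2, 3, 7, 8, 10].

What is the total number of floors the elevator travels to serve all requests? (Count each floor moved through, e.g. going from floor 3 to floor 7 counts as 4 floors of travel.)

Start at floor 4 moving down, LOOK stop order: [3, 2, 7, 8, 10]
  4 → 3: |3-4| = 1, total = 1
  3 → 2: |2-3| = 1, total = 2
  2 → 7: |7-2| = 5, total = 7
  7 → 8: |8-7| = 1, total = 8
  8 → 10: |10-8| = 2, total = 10

Answer: 10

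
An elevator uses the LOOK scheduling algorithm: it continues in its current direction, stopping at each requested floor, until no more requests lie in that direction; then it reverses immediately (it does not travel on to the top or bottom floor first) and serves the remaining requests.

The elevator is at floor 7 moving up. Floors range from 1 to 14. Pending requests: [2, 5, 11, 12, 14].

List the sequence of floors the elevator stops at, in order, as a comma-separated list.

Answer: 11, 12, 14, 5, 2

Derivation:
Current: 7, moving UP
Serve above first (ascending): [11, 12, 14]
Then reverse, serve below (descending): [5, 2]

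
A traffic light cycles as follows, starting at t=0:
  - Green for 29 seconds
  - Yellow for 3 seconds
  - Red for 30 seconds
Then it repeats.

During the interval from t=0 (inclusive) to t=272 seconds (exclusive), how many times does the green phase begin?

Cycle = 29+3+30 = 62s
green phase starts at t = k*62 + 0 for k=0,1,2,...
Need k*62+0 < 272 → k < 4.387
k ∈ {0, ..., 4} → 5 starts

Answer: 5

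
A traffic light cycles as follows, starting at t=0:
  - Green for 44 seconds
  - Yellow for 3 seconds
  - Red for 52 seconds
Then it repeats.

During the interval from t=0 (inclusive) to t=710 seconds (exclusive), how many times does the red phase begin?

Answer: 7

Derivation:
Cycle = 44+3+52 = 99s
red phase starts at t = k*99 + 47 for k=0,1,2,...
Need k*99+47 < 710 → k < 6.697
k ∈ {0, ..., 6} → 7 starts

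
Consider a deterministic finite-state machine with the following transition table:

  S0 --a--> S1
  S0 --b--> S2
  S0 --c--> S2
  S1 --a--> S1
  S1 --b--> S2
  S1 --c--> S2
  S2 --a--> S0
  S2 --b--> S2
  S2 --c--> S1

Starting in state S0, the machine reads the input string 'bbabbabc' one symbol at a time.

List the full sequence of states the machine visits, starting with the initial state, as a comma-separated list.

Start: S0
  read 'b': S0 --b--> S2
  read 'b': S2 --b--> S2
  read 'a': S2 --a--> S0
  read 'b': S0 --b--> S2
  read 'b': S2 --b--> S2
  read 'a': S2 --a--> S0
  read 'b': S0 --b--> S2
  read 'c': S2 --c--> S1

Answer: S0, S2, S2, S0, S2, S2, S0, S2, S1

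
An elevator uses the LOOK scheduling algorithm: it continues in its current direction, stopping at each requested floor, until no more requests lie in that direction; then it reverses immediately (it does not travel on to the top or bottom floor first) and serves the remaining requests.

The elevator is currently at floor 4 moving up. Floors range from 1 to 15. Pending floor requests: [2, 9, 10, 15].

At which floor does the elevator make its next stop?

Current floor: 4, direction: up
Requests above: [9, 10, 15]
Requests below: [2]
Moving up and requests lie above → nearest above is min([9, 10, 15]) = 9

Answer: 9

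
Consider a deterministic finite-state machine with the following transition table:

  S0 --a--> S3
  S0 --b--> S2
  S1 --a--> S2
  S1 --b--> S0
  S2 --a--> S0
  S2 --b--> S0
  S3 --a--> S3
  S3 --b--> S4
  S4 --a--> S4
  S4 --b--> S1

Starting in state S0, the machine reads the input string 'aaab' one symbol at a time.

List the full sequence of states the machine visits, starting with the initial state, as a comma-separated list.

Answer: S0, S3, S3, S3, S4

Derivation:
Start: S0
  read 'a': S0 --a--> S3
  read 'a': S3 --a--> S3
  read 'a': S3 --a--> S3
  read 'b': S3 --b--> S4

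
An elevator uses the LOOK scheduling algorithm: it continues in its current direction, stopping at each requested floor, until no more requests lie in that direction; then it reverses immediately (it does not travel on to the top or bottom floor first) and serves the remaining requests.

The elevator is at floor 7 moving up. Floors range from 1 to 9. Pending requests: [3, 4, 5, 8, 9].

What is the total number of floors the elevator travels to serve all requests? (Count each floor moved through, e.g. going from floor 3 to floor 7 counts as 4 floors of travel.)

Answer: 8

Derivation:
Start at floor 7 moving up, LOOK stop order: [8, 9, 5, 4, 3]
  7 → 8: |8-7| = 1, total = 1
  8 → 9: |9-8| = 1, total = 2
  9 → 5: |5-9| = 4, total = 6
  5 → 4: |4-5| = 1, total = 7
  4 → 3: |3-4| = 1, total = 8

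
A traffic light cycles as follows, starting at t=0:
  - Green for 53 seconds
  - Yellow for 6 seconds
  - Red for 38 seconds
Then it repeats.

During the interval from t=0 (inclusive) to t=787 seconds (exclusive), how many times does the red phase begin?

Answer: 8

Derivation:
Cycle = 53+6+38 = 97s
red phase starts at t = k*97 + 59 for k=0,1,2,...
Need k*97+59 < 787 → k < 7.505
k ∈ {0, ..., 7} → 8 starts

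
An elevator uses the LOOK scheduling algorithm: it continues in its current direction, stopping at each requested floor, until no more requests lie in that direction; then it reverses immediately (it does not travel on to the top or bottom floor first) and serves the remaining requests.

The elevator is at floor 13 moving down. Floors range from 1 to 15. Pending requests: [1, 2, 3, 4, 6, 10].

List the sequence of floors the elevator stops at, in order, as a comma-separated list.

Current: 13, moving DOWN
Serve below first (descending): [10, 6, 4, 3, 2, 1]
Then reverse, serve above (ascending): []

Answer: 10, 6, 4, 3, 2, 1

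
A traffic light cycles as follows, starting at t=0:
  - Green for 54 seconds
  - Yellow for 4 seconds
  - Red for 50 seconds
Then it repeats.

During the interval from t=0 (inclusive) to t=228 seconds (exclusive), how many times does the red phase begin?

Cycle = 54+4+50 = 108s
red phase starts at t = k*108 + 58 for k=0,1,2,...
Need k*108+58 < 228 → k < 1.574
k ∈ {0, ..., 1} → 2 starts

Answer: 2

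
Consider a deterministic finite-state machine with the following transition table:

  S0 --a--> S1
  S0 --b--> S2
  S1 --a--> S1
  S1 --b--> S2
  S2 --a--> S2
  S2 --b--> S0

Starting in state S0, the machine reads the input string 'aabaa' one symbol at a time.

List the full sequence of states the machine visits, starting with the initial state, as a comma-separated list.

Answer: S0, S1, S1, S2, S2, S2

Derivation:
Start: S0
  read 'a': S0 --a--> S1
  read 'a': S1 --a--> S1
  read 'b': S1 --b--> S2
  read 'a': S2 --a--> S2
  read 'a': S2 --a--> S2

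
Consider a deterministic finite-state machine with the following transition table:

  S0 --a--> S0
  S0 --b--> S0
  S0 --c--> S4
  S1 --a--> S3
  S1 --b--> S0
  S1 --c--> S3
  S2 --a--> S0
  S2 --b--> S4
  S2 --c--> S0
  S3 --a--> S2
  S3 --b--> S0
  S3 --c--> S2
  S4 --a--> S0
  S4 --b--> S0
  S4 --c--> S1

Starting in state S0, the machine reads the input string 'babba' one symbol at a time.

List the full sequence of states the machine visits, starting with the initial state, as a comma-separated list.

Start: S0
  read 'b': S0 --b--> S0
  read 'a': S0 --a--> S0
  read 'b': S0 --b--> S0
  read 'b': S0 --b--> S0
  read 'a': S0 --a--> S0

Answer: S0, S0, S0, S0, S0, S0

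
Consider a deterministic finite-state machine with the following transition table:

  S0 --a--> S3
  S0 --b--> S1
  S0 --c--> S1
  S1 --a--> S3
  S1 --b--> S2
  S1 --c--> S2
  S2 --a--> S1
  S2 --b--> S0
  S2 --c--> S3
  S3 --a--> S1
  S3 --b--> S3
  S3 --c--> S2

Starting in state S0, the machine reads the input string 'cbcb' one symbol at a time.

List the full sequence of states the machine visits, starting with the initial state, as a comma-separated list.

Start: S0
  read 'c': S0 --c--> S1
  read 'b': S1 --b--> S2
  read 'c': S2 --c--> S3
  read 'b': S3 --b--> S3

Answer: S0, S1, S2, S3, S3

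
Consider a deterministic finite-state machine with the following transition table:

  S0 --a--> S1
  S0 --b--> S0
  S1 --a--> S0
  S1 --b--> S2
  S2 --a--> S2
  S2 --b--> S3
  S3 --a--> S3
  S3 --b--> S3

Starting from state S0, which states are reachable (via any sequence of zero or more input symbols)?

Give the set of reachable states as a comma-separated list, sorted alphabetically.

BFS from S0:
  visit S0: S0--a-->S1 (new), S0--b-->S0 (seen)
  visit S1: S1--a-->S0 (seen), S1--b-->S2 (new)
  visit S2: S2--a-->S2 (seen), S2--b-->S3 (new)
  visit S3: S3--a-->S3 (seen), S3--b-->S3 (seen)

Answer: S0, S1, S2, S3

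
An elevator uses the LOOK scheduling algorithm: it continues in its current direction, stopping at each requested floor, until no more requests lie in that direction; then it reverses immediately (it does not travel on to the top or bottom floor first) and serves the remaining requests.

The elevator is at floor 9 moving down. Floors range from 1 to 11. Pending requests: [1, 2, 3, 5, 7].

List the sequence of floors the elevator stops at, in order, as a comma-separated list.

Current: 9, moving DOWN
Serve below first (descending): [7, 5, 3, 2, 1]
Then reverse, serve above (ascending): []

Answer: 7, 5, 3, 2, 1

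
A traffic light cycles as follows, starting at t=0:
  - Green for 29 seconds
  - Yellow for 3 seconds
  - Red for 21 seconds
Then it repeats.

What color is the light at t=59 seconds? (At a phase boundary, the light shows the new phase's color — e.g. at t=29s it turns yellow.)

Cycle length = 29 + 3 + 21 = 53s
t = 59, phase_t = 59 mod 53 = 6
6 < 29 (green end) → GREEN

Answer: green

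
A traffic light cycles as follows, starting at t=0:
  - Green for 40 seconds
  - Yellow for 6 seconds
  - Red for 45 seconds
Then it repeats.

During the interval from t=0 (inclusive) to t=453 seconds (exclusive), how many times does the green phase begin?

Answer: 5

Derivation:
Cycle = 40+6+45 = 91s
green phase starts at t = k*91 + 0 for k=0,1,2,...
Need k*91+0 < 453 → k < 4.978
k ∈ {0, ..., 4} → 5 starts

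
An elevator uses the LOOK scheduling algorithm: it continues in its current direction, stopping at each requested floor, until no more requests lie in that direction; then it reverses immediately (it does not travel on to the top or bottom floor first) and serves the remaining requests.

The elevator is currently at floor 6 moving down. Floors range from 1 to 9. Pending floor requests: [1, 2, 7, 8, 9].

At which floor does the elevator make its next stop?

Answer: 2

Derivation:
Current floor: 6, direction: down
Requests above: [7, 8, 9]
Requests below: [1, 2]
Moving down and requests lie below → nearest below is max([1, 2]) = 2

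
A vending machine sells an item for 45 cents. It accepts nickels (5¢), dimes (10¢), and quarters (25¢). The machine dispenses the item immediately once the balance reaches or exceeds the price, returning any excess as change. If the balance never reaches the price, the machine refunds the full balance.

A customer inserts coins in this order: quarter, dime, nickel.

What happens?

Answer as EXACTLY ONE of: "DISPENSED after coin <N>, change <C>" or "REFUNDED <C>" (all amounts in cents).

Answer: REFUNDED 40

Derivation:
Price: 45¢
Coin 1 (quarter, 25¢): balance = 25¢
Coin 2 (dime, 10¢): balance = 35¢
Coin 3 (nickel, 5¢): balance = 40¢
All coins inserted, balance 40¢ < price 45¢ → REFUND 40¢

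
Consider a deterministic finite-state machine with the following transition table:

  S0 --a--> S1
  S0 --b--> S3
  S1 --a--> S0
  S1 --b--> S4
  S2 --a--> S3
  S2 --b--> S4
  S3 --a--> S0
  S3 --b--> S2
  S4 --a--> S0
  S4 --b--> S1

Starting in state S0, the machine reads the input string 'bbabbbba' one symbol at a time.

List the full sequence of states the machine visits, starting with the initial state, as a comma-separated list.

Answer: S0, S3, S2, S3, S2, S4, S1, S4, S0

Derivation:
Start: S0
  read 'b': S0 --b--> S3
  read 'b': S3 --b--> S2
  read 'a': S2 --a--> S3
  read 'b': S3 --b--> S2
  read 'b': S2 --b--> S4
  read 'b': S4 --b--> S1
  read 'b': S1 --b--> S4
  read 'a': S4 --a--> S0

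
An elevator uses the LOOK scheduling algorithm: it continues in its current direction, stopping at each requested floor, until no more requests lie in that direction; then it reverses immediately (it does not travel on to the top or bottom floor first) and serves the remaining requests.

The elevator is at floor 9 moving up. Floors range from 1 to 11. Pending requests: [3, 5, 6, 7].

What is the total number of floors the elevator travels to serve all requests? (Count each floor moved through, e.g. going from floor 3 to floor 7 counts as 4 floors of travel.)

Start at floor 9 moving up, LOOK stop order: [7, 6, 5, 3]
  9 → 7: |7-9| = 2, total = 2
  7 → 6: |6-7| = 1, total = 3
  6 → 5: |5-6| = 1, total = 4
  5 → 3: |3-5| = 2, total = 6

Answer: 6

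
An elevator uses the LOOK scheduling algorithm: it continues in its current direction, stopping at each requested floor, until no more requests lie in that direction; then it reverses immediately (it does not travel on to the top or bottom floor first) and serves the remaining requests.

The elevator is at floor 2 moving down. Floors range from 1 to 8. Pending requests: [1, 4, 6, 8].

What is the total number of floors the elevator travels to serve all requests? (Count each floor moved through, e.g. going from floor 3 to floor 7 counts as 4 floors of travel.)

Start at floor 2 moving down, LOOK stop order: [1, 4, 6, 8]
  2 → 1: |1-2| = 1, total = 1
  1 → 4: |4-1| = 3, total = 4
  4 → 6: |6-4| = 2, total = 6
  6 → 8: |8-6| = 2, total = 8

Answer: 8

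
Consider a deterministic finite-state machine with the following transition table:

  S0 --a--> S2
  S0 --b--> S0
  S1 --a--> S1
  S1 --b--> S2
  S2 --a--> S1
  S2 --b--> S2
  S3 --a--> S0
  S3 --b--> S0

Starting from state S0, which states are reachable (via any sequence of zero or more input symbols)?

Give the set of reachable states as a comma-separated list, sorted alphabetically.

Answer: S0, S1, S2

Derivation:
BFS from S0:
  visit S0: S0--a-->S2 (new), S0--b-->S0 (seen)
  visit S2: S2--a-->S1 (new), S2--b-->S2 (seen)
  visit S1: S1--a-->S1 (seen), S1--b-->S2 (seen)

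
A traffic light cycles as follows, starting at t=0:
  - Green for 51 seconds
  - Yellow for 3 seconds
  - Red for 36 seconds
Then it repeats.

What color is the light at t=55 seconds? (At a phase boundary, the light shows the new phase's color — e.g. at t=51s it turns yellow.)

Answer: red

Derivation:
Cycle length = 51 + 3 + 36 = 90s
t = 55, phase_t = 55 mod 90 = 55
55 >= 54 → RED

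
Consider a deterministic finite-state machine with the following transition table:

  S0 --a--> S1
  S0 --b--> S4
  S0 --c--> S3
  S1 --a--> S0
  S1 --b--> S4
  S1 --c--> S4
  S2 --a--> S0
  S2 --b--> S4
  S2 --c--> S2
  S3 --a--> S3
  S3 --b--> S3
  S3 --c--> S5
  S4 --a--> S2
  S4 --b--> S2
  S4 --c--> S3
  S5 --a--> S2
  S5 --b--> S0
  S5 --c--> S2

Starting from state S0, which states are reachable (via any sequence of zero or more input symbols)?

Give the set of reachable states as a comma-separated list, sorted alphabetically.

Answer: S0, S1, S2, S3, S4, S5

Derivation:
BFS from S0:
  visit S0: S0--a-->S1 (new), S0--b-->S4 (new), S0--c-->S3 (new)
  visit S1: S1--a-->S0 (seen), S1--b-->S4 (seen), S1--c-->S4 (seen)
  visit S4: S4--a-->S2 (new), S4--b-->S2 (seen), S4--c-->S3 (seen)
  visit S3: S3--a-->S3 (seen), S3--b-->S3 (seen), S3--c-->S5 (new)
  visit S2: S2--a-->S0 (seen), S2--b-->S4 (seen), S2--c-->S2 (seen)
  visit S5: S5--a-->S2 (seen), S5--b-->S0 (seen), S5--c-->S2 (seen)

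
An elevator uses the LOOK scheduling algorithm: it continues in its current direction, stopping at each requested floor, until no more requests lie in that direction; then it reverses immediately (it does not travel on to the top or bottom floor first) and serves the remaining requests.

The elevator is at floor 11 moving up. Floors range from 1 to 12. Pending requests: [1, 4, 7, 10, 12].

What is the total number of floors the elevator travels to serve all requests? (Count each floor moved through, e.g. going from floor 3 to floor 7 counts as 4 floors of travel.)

Answer: 12

Derivation:
Start at floor 11 moving up, LOOK stop order: [12, 10, 7, 4, 1]
  11 → 12: |12-11| = 1, total = 1
  12 → 10: |10-12| = 2, total = 3
  10 → 7: |7-10| = 3, total = 6
  7 → 4: |4-7| = 3, total = 9
  4 → 1: |1-4| = 3, total = 12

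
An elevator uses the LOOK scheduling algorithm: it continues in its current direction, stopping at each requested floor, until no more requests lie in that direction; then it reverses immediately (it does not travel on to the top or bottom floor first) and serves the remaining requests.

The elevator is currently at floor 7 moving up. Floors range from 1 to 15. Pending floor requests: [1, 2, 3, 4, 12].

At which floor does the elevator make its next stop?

Current floor: 7, direction: up
Requests above: [12]
Requests below: [1, 2, 3, 4]
Moving up and requests lie above → nearest above is min([12]) = 12

Answer: 12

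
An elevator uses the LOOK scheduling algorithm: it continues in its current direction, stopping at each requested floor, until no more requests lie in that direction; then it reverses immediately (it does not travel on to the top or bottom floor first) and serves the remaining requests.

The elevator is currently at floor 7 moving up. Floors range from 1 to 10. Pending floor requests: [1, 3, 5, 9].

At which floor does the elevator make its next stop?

Current floor: 7, direction: up
Requests above: [9]
Requests below: [1, 3, 5]
Moving up and requests lie above → nearest above is min([9]) = 9

Answer: 9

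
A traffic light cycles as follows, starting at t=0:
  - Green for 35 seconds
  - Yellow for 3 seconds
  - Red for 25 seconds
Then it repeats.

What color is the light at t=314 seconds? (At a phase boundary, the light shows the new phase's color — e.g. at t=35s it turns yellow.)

Answer: red

Derivation:
Cycle length = 35 + 3 + 25 = 63s
t = 314, phase_t = 314 mod 63 = 62
62 >= 38 → RED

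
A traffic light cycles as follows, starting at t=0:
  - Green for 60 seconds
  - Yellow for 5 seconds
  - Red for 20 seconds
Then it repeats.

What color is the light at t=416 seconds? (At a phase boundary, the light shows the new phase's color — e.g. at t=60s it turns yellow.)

Cycle length = 60 + 5 + 20 = 85s
t = 416, phase_t = 416 mod 85 = 76
76 >= 65 → RED

Answer: red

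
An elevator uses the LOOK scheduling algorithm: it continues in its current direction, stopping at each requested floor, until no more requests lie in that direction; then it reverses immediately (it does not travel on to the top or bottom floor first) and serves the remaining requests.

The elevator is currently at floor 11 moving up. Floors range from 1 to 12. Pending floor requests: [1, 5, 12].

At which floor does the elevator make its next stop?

Answer: 12

Derivation:
Current floor: 11, direction: up
Requests above: [12]
Requests below: [1, 5]
Moving up and requests lie above → nearest above is min([12]) = 12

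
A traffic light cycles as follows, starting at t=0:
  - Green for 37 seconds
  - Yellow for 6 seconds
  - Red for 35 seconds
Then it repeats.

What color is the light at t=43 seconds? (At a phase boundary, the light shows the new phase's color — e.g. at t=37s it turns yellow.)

Answer: red

Derivation:
Cycle length = 37 + 6 + 35 = 78s
t = 43, phase_t = 43 mod 78 = 43
43 >= 43 → RED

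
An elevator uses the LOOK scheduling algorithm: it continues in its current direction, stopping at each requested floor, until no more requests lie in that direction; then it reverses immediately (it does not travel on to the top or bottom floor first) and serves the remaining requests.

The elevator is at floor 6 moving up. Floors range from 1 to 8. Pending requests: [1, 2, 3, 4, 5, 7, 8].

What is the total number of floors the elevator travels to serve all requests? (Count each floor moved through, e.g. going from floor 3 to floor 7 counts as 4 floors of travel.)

Start at floor 6 moving up, LOOK stop order: [7, 8, 5, 4, 3, 2, 1]
  6 → 7: |7-6| = 1, total = 1
  7 → 8: |8-7| = 1, total = 2
  8 → 5: |5-8| = 3, total = 5
  5 → 4: |4-5| = 1, total = 6
  4 → 3: |3-4| = 1, total = 7
  3 → 2: |2-3| = 1, total = 8
  2 → 1: |1-2| = 1, total = 9

Answer: 9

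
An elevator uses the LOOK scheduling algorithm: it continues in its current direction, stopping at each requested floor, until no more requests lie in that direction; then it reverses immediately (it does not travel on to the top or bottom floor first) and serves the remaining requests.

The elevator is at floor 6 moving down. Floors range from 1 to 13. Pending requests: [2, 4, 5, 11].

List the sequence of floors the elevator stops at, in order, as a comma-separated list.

Current: 6, moving DOWN
Serve below first (descending): [5, 4, 2]
Then reverse, serve above (ascending): [11]

Answer: 5, 4, 2, 11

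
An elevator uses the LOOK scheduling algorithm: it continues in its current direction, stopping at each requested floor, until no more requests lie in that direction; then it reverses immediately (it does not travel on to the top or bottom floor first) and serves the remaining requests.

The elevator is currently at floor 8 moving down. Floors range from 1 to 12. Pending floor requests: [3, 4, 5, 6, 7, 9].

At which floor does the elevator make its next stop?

Current floor: 8, direction: down
Requests above: [9]
Requests below: [3, 4, 5, 6, 7]
Moving down and requests lie below → nearest below is max([3, 4, 5, 6, 7]) = 7

Answer: 7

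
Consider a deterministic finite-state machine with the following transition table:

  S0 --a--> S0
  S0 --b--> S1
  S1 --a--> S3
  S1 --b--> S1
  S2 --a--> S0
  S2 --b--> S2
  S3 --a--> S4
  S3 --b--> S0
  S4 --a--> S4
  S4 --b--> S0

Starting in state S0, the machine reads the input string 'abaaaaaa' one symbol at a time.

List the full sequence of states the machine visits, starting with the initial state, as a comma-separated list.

Answer: S0, S0, S1, S3, S4, S4, S4, S4, S4

Derivation:
Start: S0
  read 'a': S0 --a--> S0
  read 'b': S0 --b--> S1
  read 'a': S1 --a--> S3
  read 'a': S3 --a--> S4
  read 'a': S4 --a--> S4
  read 'a': S4 --a--> S4
  read 'a': S4 --a--> S4
  read 'a': S4 --a--> S4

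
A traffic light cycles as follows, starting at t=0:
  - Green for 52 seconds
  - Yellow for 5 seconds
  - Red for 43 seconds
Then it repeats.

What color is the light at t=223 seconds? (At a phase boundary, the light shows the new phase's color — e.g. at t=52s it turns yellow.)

Answer: green

Derivation:
Cycle length = 52 + 5 + 43 = 100s
t = 223, phase_t = 223 mod 100 = 23
23 < 52 (green end) → GREEN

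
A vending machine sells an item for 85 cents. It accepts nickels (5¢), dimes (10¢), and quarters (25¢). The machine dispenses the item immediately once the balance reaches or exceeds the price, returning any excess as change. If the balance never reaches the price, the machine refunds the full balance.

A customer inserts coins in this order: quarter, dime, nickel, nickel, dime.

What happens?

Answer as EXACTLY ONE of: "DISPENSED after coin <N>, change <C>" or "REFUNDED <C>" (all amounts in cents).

Answer: REFUNDED 55

Derivation:
Price: 85¢
Coin 1 (quarter, 25¢): balance = 25¢
Coin 2 (dime, 10¢): balance = 35¢
Coin 3 (nickel, 5¢): balance = 40¢
Coin 4 (nickel, 5¢): balance = 45¢
Coin 5 (dime, 10¢): balance = 55¢
All coins inserted, balance 55¢ < price 85¢ → REFUND 55¢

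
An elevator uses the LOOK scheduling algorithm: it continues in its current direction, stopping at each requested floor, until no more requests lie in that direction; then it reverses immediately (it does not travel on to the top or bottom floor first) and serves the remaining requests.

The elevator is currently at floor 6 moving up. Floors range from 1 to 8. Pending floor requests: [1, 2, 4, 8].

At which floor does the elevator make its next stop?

Current floor: 6, direction: up
Requests above: [8]
Requests below: [1, 2, 4]
Moving up and requests lie above → nearest above is min([8]) = 8

Answer: 8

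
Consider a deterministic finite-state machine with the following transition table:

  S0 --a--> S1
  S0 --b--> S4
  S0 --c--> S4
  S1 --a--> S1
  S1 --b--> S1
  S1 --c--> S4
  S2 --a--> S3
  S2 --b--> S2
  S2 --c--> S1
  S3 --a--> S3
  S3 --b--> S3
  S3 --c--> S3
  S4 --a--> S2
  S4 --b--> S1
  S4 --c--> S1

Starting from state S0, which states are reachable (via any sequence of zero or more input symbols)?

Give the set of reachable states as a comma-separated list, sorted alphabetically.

BFS from S0:
  visit S0: S0--a-->S1 (new), S0--b-->S4 (new), S0--c-->S4 (seen)
  visit S1: S1--a-->S1 (seen), S1--b-->S1 (seen), S1--c-->S4 (seen)
  visit S4: S4--a-->S2 (new), S4--b-->S1 (seen), S4--c-->S1 (seen)
  visit S2: S2--a-->S3 (new), S2--b-->S2 (seen), S2--c-->S1 (seen)
  visit S3: S3--a-->S3 (seen), S3--b-->S3 (seen), S3--c-->S3 (seen)

Answer: S0, S1, S2, S3, S4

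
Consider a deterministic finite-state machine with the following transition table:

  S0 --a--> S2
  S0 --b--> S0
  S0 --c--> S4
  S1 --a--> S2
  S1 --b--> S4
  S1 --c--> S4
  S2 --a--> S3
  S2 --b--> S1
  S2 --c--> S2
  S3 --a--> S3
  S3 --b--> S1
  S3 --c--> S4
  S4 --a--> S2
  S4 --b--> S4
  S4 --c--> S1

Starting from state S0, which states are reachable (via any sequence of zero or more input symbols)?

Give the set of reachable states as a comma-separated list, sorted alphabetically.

Answer: S0, S1, S2, S3, S4

Derivation:
BFS from S0:
  visit S0: S0--a-->S2 (new), S0--b-->S0 (seen), S0--c-->S4 (new)
  visit S2: S2--a-->S3 (new), S2--b-->S1 (new), S2--c-->S2 (seen)
  visit S4: S4--a-->S2 (seen), S4--b-->S4 (seen), S4--c-->S1 (seen)
  visit S3: S3--a-->S3 (seen), S3--b-->S1 (seen), S3--c-->S4 (seen)
  visit S1: S1--a-->S2 (seen), S1--b-->S4 (seen), S1--c-->S4 (seen)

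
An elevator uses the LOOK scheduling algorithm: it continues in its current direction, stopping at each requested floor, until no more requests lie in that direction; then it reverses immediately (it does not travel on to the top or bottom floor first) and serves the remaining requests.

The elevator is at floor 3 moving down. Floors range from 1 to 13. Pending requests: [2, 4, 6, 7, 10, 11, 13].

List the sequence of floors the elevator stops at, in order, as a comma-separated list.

Answer: 2, 4, 6, 7, 10, 11, 13

Derivation:
Current: 3, moving DOWN
Serve below first (descending): [2]
Then reverse, serve above (ascending): [4, 6, 7, 10, 11, 13]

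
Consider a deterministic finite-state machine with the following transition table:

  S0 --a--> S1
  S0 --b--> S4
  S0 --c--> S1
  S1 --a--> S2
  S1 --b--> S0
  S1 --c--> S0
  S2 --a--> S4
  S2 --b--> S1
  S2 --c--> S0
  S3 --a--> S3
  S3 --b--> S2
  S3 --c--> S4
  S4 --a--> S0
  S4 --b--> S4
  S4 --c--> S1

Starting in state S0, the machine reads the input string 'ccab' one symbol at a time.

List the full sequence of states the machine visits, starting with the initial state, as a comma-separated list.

Answer: S0, S1, S0, S1, S0

Derivation:
Start: S0
  read 'c': S0 --c--> S1
  read 'c': S1 --c--> S0
  read 'a': S0 --a--> S1
  read 'b': S1 --b--> S0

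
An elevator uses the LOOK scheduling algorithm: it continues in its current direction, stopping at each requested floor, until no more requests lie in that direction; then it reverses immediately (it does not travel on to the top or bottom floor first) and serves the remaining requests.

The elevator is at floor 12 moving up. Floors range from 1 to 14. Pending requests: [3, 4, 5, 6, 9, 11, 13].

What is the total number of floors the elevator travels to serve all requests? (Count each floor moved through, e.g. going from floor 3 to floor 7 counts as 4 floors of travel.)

Start at floor 12 moving up, LOOK stop order: [13, 11, 9, 6, 5, 4, 3]
  12 → 13: |13-12| = 1, total = 1
  13 → 11: |11-13| = 2, total = 3
  11 → 9: |9-11| = 2, total = 5
  9 → 6: |6-9| = 3, total = 8
  6 → 5: |5-6| = 1, total = 9
  5 → 4: |4-5| = 1, total = 10
  4 → 3: |3-4| = 1, total = 11

Answer: 11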